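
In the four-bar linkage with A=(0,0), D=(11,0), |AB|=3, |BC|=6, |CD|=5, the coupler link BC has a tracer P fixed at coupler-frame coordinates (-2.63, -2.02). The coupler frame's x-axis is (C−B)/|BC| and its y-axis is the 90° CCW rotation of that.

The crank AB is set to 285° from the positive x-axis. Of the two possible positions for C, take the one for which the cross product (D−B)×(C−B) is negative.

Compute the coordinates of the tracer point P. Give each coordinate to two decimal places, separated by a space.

-1.77 -5.02

A=(0,0), D=(11.00,0)
B = A + 3.00·(cos285°, sin285°) = (0.7765, -2.8978)
|BD| = 10.6263
circle(B,6.00) ∩ circle(D,5.00): a=5.8307, h=1.4151
  candidates: C₊=(6.0003,0.0538) cross=15.038; C₋=(6.7721,-2.6692) cross=-15.038
  mode - wants cross < 0 → take C=(6.7721,-2.6692) (cross=-15.038)
ex = (C−B)/|BC| = (0.9993,0.0381); ey = (-0.0381,0.9993)
P = B + -2.63·ex + -2.02·ey = (-1.7747,-5.0165)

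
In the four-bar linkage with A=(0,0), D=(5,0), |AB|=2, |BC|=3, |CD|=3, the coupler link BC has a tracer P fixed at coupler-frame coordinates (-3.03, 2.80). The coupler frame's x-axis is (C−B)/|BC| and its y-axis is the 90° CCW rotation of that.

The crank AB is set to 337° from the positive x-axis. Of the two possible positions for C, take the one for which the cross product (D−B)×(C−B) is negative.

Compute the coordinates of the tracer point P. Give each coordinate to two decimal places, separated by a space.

A=(0,0), D=(5.00,0)
B = A + 2.00·(cos337°, sin337°) = (1.8410, -0.7815)
|BD| = 3.2542
circle(B,3.00) ∩ circle(D,3.00): a=1.6271, h=2.5204
  candidates: C₊=(2.8153,2.0559) cross=8.202; C₋=(4.0258,-2.8374) cross=-8.202
  mode - wants cross < 0 → take C=(4.0258,-2.8374) (cross=-8.202)
ex = (C−B)/|BC| = (0.7282,-0.6853); ey = (0.6853,0.7282)
P = B + -3.03·ex + 2.80·ey = (1.5533,3.3341)

1.55 3.33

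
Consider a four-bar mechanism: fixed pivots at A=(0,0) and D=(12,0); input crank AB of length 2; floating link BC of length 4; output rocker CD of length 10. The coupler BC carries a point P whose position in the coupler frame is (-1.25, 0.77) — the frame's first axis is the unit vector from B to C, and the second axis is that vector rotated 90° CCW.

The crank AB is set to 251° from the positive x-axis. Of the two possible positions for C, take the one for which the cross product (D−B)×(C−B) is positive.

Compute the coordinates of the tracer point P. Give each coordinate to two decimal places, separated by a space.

-2.06 -2.29

A=(0,0), D=(12.00,0)
B = A + 2.00·(cos251°, sin251°) = (-0.6511, -1.8910)
|BD| = 12.7917
circle(B,4.00) ∩ circle(D,10.00): a=3.1125, h=2.5125
  candidates: C₊=(2.0557,1.0540) cross=32.139; C₋=(2.7986,-3.9158) cross=-32.139
  mode + wants cross > 0 → take C=(2.0557,1.0540) (cross=32.139)
ex = (C−B)/|BC| = (0.6767,0.7363); ey = (-0.7363,0.6767)
P = B + -1.25·ex + 0.77·ey = (-2.0639,-2.2903)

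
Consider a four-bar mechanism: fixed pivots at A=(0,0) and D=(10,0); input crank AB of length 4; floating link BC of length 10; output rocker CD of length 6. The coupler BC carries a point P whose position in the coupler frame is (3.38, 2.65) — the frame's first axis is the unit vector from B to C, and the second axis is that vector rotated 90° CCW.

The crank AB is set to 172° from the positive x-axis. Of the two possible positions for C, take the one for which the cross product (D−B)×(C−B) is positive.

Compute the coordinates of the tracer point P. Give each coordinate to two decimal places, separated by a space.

-1.67 4.19

A=(0,0), D=(10.00,0)
B = A + 4.00·(cos172°, sin172°) = (-3.9611, 0.5567)
|BD| = 13.9722
circle(B,10.00) ∩ circle(D,6.00): a=9.2764, h=3.7349
  candidates: C₊=(5.4567,3.9190) cross=52.184; C₋=(5.1591,-3.5448) cross=-52.184
  mode + wants cross > 0 → take C=(5.4567,3.9190) (cross=52.184)
ex = (C−B)/|BC| = (0.9418,0.3362); ey = (-0.3362,0.9418)
P = B + 3.38·ex + 2.65·ey = (-1.6689,4.1889)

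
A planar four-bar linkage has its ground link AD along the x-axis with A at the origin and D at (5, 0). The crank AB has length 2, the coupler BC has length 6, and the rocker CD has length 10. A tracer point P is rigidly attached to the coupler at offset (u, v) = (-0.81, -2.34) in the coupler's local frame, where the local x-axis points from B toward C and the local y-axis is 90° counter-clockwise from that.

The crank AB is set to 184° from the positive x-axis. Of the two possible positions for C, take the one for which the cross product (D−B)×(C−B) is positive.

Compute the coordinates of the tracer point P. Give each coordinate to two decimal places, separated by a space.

0.46 -0.47

A=(0,0), D=(5.00,0)
B = A + 2.00·(cos184°, sin184°) = (-1.9951, -0.1395)
|BD| = 6.9965
circle(B,6.00) ∩ circle(D,10.00): a=-1.0754, h=5.9028
  candidates: C₊=(-3.1881,5.7407) cross=41.299; C₋=(-2.9527,-6.0626) cross=-41.299
  mode + wants cross > 0 → take C=(-3.1881,5.7407) (cross=41.299)
ex = (C−B)/|BC| = (-0.1988,0.9800); ey = (-0.9800,-0.1988)
P = B + -0.81·ex + -2.34·ey = (0.4592,-0.4681)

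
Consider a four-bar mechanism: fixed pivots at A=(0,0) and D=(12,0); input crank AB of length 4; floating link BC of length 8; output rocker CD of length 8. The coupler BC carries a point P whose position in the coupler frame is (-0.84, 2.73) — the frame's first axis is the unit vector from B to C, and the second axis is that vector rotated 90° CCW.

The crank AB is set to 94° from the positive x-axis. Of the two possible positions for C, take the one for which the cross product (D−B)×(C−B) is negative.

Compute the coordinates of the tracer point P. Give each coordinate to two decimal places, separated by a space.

A=(0,0), D=(12.00,0)
B = A + 4.00·(cos94°, sin94°) = (-0.2790, 3.9903)
|BD| = 12.9111
circle(B,8.00) ∩ circle(D,8.00): a=6.4556, h=4.7250
  candidates: C₊=(7.3208,6.4888) cross=61.005; C₋=(4.4002,-2.4986) cross=-61.005
  mode - wants cross < 0 → take C=(4.4002,-2.4986) (cross=-61.005)
ex = (C−B)/|BC| = (0.5849,-0.8111); ey = (0.8111,0.5849)
P = B + -0.84·ex + 2.73·ey = (1.4440,6.2684)

1.44 6.27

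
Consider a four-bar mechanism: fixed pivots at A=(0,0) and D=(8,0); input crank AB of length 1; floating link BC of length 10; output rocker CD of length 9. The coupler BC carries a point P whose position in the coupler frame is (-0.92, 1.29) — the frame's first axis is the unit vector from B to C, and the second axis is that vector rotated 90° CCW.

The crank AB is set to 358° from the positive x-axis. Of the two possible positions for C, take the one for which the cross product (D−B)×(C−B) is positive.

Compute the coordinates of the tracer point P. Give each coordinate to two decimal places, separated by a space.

A=(0,0), D=(8.00,0)
B = A + 1.00·(cos358°, sin358°) = (0.9994, -0.0349)
|BD| = 7.0007
circle(B,10.00) ∩ circle(D,9.00): a=4.8574, h=8.7411
  candidates: C₊=(5.8131,8.7303) cross=61.193; C₋=(5.9003,-8.7516) cross=-61.193
  mode + wants cross > 0 → take C=(5.8131,8.7303) (cross=61.193)
ex = (C−B)/|BC| = (0.4814,0.8765); ey = (-0.8765,0.4814)
P = B + -0.92·ex + 1.29·ey = (-0.5742,-0.2203)

-0.57 -0.22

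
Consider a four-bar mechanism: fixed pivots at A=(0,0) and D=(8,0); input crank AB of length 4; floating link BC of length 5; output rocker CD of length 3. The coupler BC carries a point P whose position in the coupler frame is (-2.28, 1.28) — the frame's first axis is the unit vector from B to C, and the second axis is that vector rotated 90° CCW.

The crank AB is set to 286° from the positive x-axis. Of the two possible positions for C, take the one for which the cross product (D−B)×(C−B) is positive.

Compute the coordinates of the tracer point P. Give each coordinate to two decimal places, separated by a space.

A=(0,0), D=(8.00,0)
B = A + 4.00·(cos286°, sin286°) = (1.1025, -3.8450)
|BD| = 7.8968
circle(B,5.00) ∩ circle(D,3.00): a=4.9615, h=0.6196
  candidates: C₊=(5.1345,-0.8881) cross=4.893; C₋=(5.7378,-1.9704) cross=-4.893
  mode + wants cross > 0 → take C=(5.1345,-0.8881) (cross=4.893)
ex = (C−B)/|BC| = (0.8064,0.5914); ey = (-0.5914,0.8064)
P = B + -2.28·ex + 1.28·ey = (-1.4930,-4.1613)

-1.49 -4.16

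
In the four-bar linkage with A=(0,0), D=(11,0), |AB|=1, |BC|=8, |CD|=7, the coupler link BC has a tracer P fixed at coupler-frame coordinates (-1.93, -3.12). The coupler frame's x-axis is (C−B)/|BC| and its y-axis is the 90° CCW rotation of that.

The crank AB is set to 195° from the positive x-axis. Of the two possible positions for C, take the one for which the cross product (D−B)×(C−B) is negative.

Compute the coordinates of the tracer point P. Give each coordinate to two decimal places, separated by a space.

-4.28 -1.82

A=(0,0), D=(11.00,0)
B = A + 1.00·(cos195°, sin195°) = (-0.9659, -0.2588)
|BD| = 11.9687
circle(B,8.00) ∩ circle(D,7.00): a=6.6110, h=4.5050
  candidates: C₊=(5.5461,4.3881) cross=53.919; C₋=(5.7409,-4.6198) cross=-53.919
  mode - wants cross < 0 → take C=(5.7409,-4.6198) (cross=-53.919)
ex = (C−B)/|BC| = (0.8384,-0.5451); ey = (0.5451,0.8384)
P = B + -1.93·ex + -3.12·ey = (-4.2847,-1.8224)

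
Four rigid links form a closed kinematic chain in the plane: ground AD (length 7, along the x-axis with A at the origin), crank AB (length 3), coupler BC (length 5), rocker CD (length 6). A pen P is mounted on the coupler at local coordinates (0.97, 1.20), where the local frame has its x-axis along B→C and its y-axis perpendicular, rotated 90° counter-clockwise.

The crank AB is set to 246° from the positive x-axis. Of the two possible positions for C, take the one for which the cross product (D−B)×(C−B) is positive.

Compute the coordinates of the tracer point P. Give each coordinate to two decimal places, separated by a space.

A=(0,0), D=(7.00,0)
B = A + 3.00·(cos246°, sin246°) = (-1.2202, -2.7406)
|BD| = 8.6650
circle(B,5.00) ∩ circle(D,6.00): a=3.6978, h=3.3655
  candidates: C₊=(1.2233,1.6216) cross=29.162; C₋=(3.3522,-4.7638) cross=-29.162
  mode + wants cross > 0 → take C=(1.2233,1.6216) (cross=29.162)
ex = (C−B)/|BC| = (0.4887,0.8725); ey = (-0.8725,0.4887)
P = B + 0.97·ex + 1.20·ey = (-1.7931,-1.3079)

-1.79 -1.31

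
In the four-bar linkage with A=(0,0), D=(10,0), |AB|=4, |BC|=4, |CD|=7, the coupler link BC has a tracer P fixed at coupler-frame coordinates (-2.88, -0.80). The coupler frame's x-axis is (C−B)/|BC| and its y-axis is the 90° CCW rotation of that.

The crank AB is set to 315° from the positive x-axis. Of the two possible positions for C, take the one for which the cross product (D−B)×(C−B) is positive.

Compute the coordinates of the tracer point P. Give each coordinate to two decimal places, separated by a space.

A=(0,0), D=(10.00,0)
B = A + 4.00·(cos315°, sin315°) = (2.8284, -2.8284)
|BD| = 7.7092
circle(B,4.00) ∩ circle(D,7.00): a=1.7143, h=3.6140
  candidates: C₊=(3.0972,1.1625) cross=27.861; C₋=(5.7491,-5.5615) cross=-27.861
  mode + wants cross > 0 → take C=(3.0972,1.1625) (cross=27.861)
ex = (C−B)/|BC| = (0.0672,0.9977); ey = (-0.9977,0.0672)
P = B + -2.88·ex + -0.80·ey = (3.4331,-5.7557)

3.43 -5.76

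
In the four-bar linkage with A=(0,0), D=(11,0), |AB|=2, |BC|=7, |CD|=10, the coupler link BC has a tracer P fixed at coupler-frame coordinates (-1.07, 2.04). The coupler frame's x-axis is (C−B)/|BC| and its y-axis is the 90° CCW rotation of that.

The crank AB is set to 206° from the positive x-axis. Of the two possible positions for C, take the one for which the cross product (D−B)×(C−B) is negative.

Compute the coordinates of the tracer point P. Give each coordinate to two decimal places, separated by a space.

-1.04 1.30

A=(0,0), D=(11.00,0)
B = A + 2.00·(cos206°, sin206°) = (-1.7976, -0.8767)
|BD| = 12.8276
circle(B,7.00) ∩ circle(D,10.00): a=4.4259, h=5.4232
  candidates: C₊=(2.2473,4.8363) cross=69.567; C₋=(2.9886,-5.9848) cross=-69.567
  mode - wants cross < 0 → take C=(2.9886,-5.9848) (cross=-69.567)
ex = (C−B)/|BC| = (0.6837,-0.7297); ey = (0.7297,0.6837)
P = B + -1.07·ex + 2.04·ey = (-1.0406,1.2989)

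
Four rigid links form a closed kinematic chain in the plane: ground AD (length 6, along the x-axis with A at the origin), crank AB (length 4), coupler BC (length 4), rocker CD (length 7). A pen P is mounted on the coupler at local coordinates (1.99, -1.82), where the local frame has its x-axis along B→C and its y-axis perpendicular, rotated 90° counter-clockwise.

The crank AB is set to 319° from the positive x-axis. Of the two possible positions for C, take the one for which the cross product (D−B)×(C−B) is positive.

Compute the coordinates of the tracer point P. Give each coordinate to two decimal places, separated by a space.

A=(0,0), D=(6.00,0)
B = A + 4.00·(cos319°, sin319°) = (3.0188, -2.6242)
|BD| = 3.9716
circle(B,4.00) ∩ circle(D,7.00): a=-2.1686, h=3.3611
  candidates: C₊=(-0.8298,-1.5343) cross=13.349; C₋=(3.6119,-6.5800) cross=-13.349
  mode + wants cross > 0 → take C=(-0.8298,-1.5343) (cross=13.349)
ex = (C−B)/|BC| = (-0.9622,0.2725); ey = (-0.2725,-0.9622)
P = B + 1.99·ex + -1.82·ey = (1.6001,-0.3308)

1.60 -0.33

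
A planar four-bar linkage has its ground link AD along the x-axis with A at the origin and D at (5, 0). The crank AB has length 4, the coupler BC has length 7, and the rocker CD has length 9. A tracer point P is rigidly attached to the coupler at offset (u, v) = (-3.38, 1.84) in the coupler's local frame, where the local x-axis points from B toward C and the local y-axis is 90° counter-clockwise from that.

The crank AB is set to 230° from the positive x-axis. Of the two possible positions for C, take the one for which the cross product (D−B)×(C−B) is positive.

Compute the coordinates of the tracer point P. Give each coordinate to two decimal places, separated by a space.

A=(0,0), D=(5.00,0)
B = A + 4.00·(cos230°, sin230°) = (-2.5712, -3.0642)
|BD| = 8.1677
circle(B,7.00) ∩ circle(D,9.00): a=2.1249, h=6.6697
  candidates: C₊=(-3.1036,3.9155) cross=54.476; C₋=(1.9008,-8.4495) cross=-54.476
  mode + wants cross > 0 → take C=(-3.1036,3.9155) (cross=54.476)
ex = (C−B)/|BC| = (-0.0761,0.9971); ey = (-0.9971,-0.0761)
P = B + -3.38·ex + 1.84·ey = (-4.1487,-6.5743)

-4.15 -6.57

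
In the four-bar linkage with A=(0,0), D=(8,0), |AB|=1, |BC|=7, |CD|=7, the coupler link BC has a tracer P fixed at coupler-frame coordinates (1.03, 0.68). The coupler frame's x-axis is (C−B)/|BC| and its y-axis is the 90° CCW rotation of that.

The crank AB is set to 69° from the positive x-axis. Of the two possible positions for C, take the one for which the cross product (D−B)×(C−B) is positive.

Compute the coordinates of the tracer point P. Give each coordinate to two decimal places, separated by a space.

A=(0,0), D=(8.00,0)
B = A + 1.00·(cos69°, sin69°) = (0.3584, 0.9336)
|BD| = 7.6984
circle(B,7.00) ∩ circle(D,7.00): a=3.8492, h=5.8467
  candidates: C₊=(4.8882,6.2703) cross=45.010; C₋=(3.4702,-5.3367) cross=-45.010
  mode + wants cross > 0 → take C=(4.8882,6.2703) (cross=45.010)
ex = (C−B)/|BC| = (0.6471,0.7624); ey = (-0.7624,0.6471)
P = B + 1.03·ex + 0.68·ey = (0.5065,2.1589)

0.51 2.16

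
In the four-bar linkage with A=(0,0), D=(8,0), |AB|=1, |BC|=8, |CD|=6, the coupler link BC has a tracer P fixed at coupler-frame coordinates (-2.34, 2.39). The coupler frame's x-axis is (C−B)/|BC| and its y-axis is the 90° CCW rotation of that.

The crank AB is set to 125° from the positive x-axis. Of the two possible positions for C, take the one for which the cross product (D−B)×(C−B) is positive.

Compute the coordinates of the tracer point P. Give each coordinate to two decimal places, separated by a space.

-3.88 1.34

A=(0,0), D=(8.00,0)
B = A + 1.00·(cos125°, sin125°) = (-0.5736, 0.8192)
|BD| = 8.6126
circle(B,8.00) ∩ circle(D,6.00): a=5.9318, h=5.3678
  candidates: C₊=(5.8419,5.5984) cross=46.231; C₋=(4.8208,-5.0885) cross=-46.231
  mode + wants cross > 0 → take C=(5.8419,5.5984) (cross=46.231)
ex = (C−B)/|BC| = (0.8019,0.5974); ey = (-0.5974,0.8019)
P = B + -2.34·ex + 2.39·ey = (-3.8779,1.3378)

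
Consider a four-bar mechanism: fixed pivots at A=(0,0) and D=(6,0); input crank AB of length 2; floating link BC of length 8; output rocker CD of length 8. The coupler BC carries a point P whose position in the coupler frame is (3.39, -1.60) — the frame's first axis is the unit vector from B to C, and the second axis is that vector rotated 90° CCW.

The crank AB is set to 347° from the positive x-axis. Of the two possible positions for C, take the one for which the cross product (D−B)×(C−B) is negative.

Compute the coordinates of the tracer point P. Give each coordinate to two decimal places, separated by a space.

1.68 -4.19

A=(0,0), D=(6.00,0)
B = A + 2.00·(cos347°, sin347°) = (1.9487, -0.4499)
|BD| = 4.0762
circle(B,8.00) ∩ circle(D,8.00): a=2.0381, h=7.7360
  candidates: C₊=(3.1205,7.4638) cross=31.533; C₋=(4.8282,-7.9137) cross=-31.533
  mode - wants cross < 0 → take C=(4.8282,-7.9137) (cross=-31.533)
ex = (C−B)/|BC| = (0.3599,-0.9330); ey = (0.9330,0.3599)
P = B + 3.39·ex + -1.60·ey = (1.6762,-4.1886)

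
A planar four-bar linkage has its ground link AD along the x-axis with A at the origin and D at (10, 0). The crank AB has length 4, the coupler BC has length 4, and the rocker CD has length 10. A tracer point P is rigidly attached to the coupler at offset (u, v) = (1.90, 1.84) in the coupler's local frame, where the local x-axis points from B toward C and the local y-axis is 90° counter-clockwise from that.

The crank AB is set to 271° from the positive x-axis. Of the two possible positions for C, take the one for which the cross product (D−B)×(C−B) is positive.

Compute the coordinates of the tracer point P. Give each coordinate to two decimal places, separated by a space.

-1.80 -2.13

A=(0,0), D=(10.00,0)
B = A + 4.00·(cos271°, sin271°) = (0.0698, -3.9994)
|BD| = 10.7053
circle(B,4.00) ∩ circle(D,10.00): a=1.4294, h=3.7359
  candidates: C₊=(0.0000,-0.0000) cross=39.994; C₋=(2.7914,-6.9308) cross=-39.994
  mode + wants cross > 0 → take C=(0.0000,-0.0000) (cross=39.994)
ex = (C−B)/|BC| = (-0.0175,0.9998); ey = (-0.9998,-0.0175)
P = B + 1.90·ex + 1.84·ey = (-1.8031,-2.1318)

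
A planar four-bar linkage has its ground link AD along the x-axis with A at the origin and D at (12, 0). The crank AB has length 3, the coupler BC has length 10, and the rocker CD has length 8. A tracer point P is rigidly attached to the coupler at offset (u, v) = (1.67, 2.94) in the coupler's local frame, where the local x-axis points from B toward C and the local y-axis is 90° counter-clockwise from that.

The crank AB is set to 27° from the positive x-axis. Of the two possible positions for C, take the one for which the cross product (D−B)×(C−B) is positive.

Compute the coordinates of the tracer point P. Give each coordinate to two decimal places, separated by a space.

2.05 4.69

A=(0,0), D=(12.00,0)
B = A + 3.00·(cos27°, sin27°) = (2.6730, 1.3620)
|BD| = 9.4259
circle(B,10.00) ∩ circle(D,8.00): a=6.6226, h=7.4928
  candidates: C₊=(10.3087,7.8192) cross=70.626; C₋=(8.1435,-7.0091) cross=-70.626
  mode + wants cross > 0 → take C=(10.3087,7.8192) (cross=70.626)
ex = (C−B)/|BC| = (0.7636,0.6457); ey = (-0.6457,0.7636)
P = B + 1.67·ex + 2.94·ey = (2.0498,4.6852)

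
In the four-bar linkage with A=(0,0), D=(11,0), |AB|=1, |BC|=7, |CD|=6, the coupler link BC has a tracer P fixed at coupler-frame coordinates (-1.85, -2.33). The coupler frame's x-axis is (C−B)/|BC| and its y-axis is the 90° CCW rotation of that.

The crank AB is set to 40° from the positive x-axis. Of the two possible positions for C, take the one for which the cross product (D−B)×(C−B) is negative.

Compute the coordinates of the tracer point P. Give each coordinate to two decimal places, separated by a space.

-2.13 -0.04

A=(0,0), D=(11.00,0)
B = A + 1.00·(cos40°, sin40°) = (0.7660, 0.6428)
|BD| = 10.2541
circle(B,7.00) ∩ circle(D,6.00): a=5.7610, h=3.9764
  candidates: C₊=(6.7649,4.2502) cross=40.774; C₋=(6.2664,-3.6869) cross=-40.774
  mode - wants cross < 0 → take C=(6.2664,-3.6869) (cross=-40.774)
ex = (C−B)/|BC| = (0.7858,-0.6185); ey = (0.6185,0.7858)
P = B + -1.85·ex + -2.33·ey = (-2.1288,-0.0438)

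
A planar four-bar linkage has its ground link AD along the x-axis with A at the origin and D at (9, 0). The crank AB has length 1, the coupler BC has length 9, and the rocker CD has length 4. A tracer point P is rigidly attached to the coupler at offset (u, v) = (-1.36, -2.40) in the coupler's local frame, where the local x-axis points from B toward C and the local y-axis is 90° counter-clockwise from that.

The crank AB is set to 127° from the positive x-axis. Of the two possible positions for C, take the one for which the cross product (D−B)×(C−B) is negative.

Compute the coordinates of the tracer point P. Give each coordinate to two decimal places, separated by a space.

A=(0,0), D=(9.00,0)
B = A + 1.00·(cos127°, sin127°) = (-0.6018, 0.7986)
|BD| = 9.6350
circle(B,9.00) ∩ circle(D,4.00): a=8.1906, h=3.7301
  candidates: C₊=(7.8698,3.8370) cross=35.940; C₋=(7.2514,-3.5976) cross=-35.940
  mode - wants cross < 0 → take C=(7.2514,-3.5976) (cross=-35.940)
ex = (C−B)/|BC| = (0.8726,-0.4885); ey = (0.4885,0.8726)
P = B + -1.36·ex + -2.40·ey = (-2.9608,-0.6312)

-2.96 -0.63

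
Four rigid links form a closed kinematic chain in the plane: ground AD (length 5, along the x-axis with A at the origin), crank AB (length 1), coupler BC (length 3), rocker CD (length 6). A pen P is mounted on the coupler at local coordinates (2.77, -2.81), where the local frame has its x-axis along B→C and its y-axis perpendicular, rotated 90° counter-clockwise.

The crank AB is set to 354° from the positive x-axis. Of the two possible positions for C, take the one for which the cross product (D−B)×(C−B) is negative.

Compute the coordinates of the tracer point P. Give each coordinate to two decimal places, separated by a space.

-2.74 -1.39

A=(0,0), D=(5.00,0)
B = A + 1.00·(cos354°, sin354°) = (0.9945, -0.1045)
|BD| = 4.0068
circle(B,3.00) ∩ circle(D,6.00): a=-1.3658, h=2.6711
  candidates: C₊=(-0.4405,2.5300) cross=10.703; C₋=(-0.3011,-2.8103) cross=-10.703
  mode - wants cross < 0 → take C=(-0.3011,-2.8103) (cross=-10.703)
ex = (C−B)/|BC| = (-0.4319,-0.9019); ey = (0.9019,-0.4319)
P = B + 2.77·ex + -2.81·ey = (-2.7362,-1.3893)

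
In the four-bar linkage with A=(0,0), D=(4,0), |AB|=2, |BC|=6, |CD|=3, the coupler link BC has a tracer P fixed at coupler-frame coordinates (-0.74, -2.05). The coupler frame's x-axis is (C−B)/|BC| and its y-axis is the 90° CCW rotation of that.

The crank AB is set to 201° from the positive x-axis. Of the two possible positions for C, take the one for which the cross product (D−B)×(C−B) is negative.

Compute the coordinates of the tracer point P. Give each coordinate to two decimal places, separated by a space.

A=(0,0), D=(4.00,0)
B = A + 2.00·(cos201°, sin201°) = (-1.8672, -0.7167)
|BD| = 5.9108
circle(B,6.00) ∩ circle(D,3.00): a=5.2394, h=2.9239
  candidates: C₊=(2.9790,2.8209) cross=17.283; C₋=(3.6881,-2.9837) cross=-17.283
  mode - wants cross < 0 → take C=(3.6881,-2.9837) (cross=-17.283)
ex = (C−B)/|BC| = (0.9259,-0.3778); ey = (0.3778,0.9259)
P = B + -0.74·ex + -2.05·ey = (-3.3269,-2.3352)

-3.33 -2.34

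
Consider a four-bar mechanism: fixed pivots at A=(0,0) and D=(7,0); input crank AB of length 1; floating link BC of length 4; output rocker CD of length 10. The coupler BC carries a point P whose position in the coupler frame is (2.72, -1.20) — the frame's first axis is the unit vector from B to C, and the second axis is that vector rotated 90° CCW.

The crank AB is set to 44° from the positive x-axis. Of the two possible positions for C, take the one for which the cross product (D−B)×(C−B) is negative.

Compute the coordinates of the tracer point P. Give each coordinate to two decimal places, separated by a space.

A=(0,0), D=(7.00,0)
B = A + 1.00·(cos44°, sin44°) = (0.7193, 0.6947)
|BD| = 6.3190
circle(B,4.00) ∩ circle(D,10.00): a=-3.4872, h=1.9595
  candidates: C₊=(-2.5313,3.0256) cross=12.382; C₋=(-2.9621,-0.8696) cross=-12.382
  mode - wants cross < 0 → take C=(-2.9621,-0.8696) (cross=-12.382)
ex = (C−B)/|BC| = (-0.9204,-0.3911); ey = (0.3911,-0.9204)
P = B + 2.72·ex + -1.20·ey = (-2.2533,0.7354)

-2.25 0.74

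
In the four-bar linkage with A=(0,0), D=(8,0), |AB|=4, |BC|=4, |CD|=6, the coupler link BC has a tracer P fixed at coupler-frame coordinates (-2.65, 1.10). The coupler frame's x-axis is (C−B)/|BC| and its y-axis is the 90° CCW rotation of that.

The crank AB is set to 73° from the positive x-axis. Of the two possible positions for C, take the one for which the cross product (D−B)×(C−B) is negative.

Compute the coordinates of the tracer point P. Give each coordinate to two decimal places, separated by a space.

1.69 6.65

A=(0,0), D=(8.00,0)
B = A + 4.00·(cos73°, sin73°) = (1.1695, 3.8252)
|BD| = 7.8287
circle(B,4.00) ∩ circle(D,6.00): a=2.6370, h=3.0077
  candidates: C₊=(4.9399,5.1610) cross=23.546; C₋=(2.0006,-0.0875) cross=-23.546
  mode - wants cross < 0 → take C=(2.0006,-0.0875) (cross=-23.546)
ex = (C−B)/|BC| = (0.2078,-0.9782); ey = (0.9782,0.2078)
P = B + -2.65·ex + 1.10·ey = (1.6948,6.6459)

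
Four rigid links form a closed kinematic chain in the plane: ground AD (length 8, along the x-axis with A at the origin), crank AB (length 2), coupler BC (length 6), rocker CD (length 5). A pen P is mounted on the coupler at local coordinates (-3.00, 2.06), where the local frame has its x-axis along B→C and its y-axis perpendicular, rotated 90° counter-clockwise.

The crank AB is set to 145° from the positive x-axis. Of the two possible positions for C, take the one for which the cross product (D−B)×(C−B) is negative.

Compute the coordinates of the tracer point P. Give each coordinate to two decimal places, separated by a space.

A=(0,0), D=(8.00,0)
B = A + 2.00·(cos145°, sin145°) = (-1.6383, 1.1472)
|BD| = 9.7063
circle(B,6.00) ∩ circle(D,5.00): a=5.4198, h=2.5740
  candidates: C₊=(4.0477,3.0626) cross=24.985; C₋=(3.4393,-2.0494) cross=-24.985
  mode - wants cross < 0 → take C=(3.4393,-2.0494) (cross=-24.985)
ex = (C−B)/|BC| = (0.8463,-0.5328); ey = (0.5328,0.8463)
P = B + -3.00·ex + 2.06·ey = (-3.0796,4.4887)

-3.08 4.49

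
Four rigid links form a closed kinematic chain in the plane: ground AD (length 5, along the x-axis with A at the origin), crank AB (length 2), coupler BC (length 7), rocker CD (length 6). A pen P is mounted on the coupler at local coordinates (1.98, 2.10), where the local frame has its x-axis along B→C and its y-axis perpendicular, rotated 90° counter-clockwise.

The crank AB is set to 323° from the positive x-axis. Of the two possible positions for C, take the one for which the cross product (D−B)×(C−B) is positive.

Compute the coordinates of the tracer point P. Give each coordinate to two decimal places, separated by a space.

A=(0,0), D=(5.00,0)
B = A + 2.00·(cos323°, sin323°) = (1.5973, -1.2036)
|BD| = 3.6093
circle(B,7.00) ∩ circle(D,6.00): a=3.6056, h=6.0000
  candidates: C₊=(2.9956,5.6553) cross=21.656; C₋=(6.9973,-5.6578) cross=-21.656
  mode + wants cross > 0 → take C=(2.9956,5.6553) (cross=21.656)
ex = (C−B)/|BC| = (0.1998,0.9798); ey = (-0.9798,0.1998)
P = B + 1.98·ex + 2.10·ey = (-0.0649,1.1560)

-0.06 1.16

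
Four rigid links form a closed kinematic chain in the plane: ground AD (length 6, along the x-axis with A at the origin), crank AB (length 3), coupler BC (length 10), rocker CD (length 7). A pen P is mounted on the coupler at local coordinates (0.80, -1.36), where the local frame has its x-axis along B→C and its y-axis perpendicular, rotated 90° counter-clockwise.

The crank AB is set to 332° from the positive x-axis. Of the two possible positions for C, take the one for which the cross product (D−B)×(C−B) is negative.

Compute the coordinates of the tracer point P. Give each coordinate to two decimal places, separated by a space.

3.32 -2.83

A=(0,0), D=(6.00,0)
B = A + 3.00·(cos332°, sin332°) = (2.6488, -1.4084)
|BD| = 3.6351
circle(B,10.00) ∩ circle(D,7.00): a=8.8325, h=4.6890
  candidates: C₊=(8.9747,6.3365) cross=17.045; C₋=(12.6082,-2.3090) cross=-17.045
  mode - wants cross < 0 → take C=(12.6082,-2.3090) (cross=-17.045)
ex = (C−B)/|BC| = (0.9959,-0.0901); ey = (0.0901,0.9959)
P = B + 0.80·ex + -1.36·ey = (3.3231,-2.8349)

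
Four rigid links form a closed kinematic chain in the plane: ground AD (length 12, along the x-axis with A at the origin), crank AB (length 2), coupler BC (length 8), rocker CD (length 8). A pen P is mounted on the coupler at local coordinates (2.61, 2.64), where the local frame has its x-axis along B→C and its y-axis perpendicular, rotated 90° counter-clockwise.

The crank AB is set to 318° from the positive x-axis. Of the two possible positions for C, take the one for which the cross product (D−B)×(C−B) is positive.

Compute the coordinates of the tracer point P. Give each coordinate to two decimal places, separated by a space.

A=(0,0), D=(12.00,0)
B = A + 2.00·(cos318°, sin318°) = (1.4863, -1.3383)
|BD| = 10.5985
circle(B,8.00) ∩ circle(D,8.00): a=5.2993, h=5.9931
  candidates: C₊=(5.9864,5.2760) cross=63.519; C₋=(7.4999,-6.6143) cross=-63.519
  mode + wants cross > 0 → take C=(5.9864,5.2760) (cross=63.519)
ex = (C−B)/|BC| = (0.5625,0.8268); ey = (-0.8268,0.5625)
P = B + 2.61·ex + 2.64·ey = (0.7717,2.3047)

0.77 2.30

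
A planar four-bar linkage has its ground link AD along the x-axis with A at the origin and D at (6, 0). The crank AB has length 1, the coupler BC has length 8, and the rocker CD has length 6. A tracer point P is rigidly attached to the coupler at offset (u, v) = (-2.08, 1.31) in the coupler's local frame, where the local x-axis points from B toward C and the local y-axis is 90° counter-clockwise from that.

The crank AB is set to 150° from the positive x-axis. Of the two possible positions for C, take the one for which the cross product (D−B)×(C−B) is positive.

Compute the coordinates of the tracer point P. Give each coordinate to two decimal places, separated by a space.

A=(0,0), D=(6.00,0)
B = A + 1.00·(cos150°, sin150°) = (-0.8660, 0.5000)
|BD| = 6.8842
circle(B,8.00) ∩ circle(D,6.00): a=5.4757, h=5.8323
  candidates: C₊=(5.0189,5.9192) cross=40.151; C₋=(4.1717,-5.7146) cross=-40.151
  mode + wants cross > 0 → take C=(5.0189,5.9192) (cross=40.151)
ex = (C−B)/|BC| = (0.7356,0.6774); ey = (-0.6774,0.7356)
P = B + -2.08·ex + 1.31·ey = (-3.2835,0.0546)

-3.28 0.05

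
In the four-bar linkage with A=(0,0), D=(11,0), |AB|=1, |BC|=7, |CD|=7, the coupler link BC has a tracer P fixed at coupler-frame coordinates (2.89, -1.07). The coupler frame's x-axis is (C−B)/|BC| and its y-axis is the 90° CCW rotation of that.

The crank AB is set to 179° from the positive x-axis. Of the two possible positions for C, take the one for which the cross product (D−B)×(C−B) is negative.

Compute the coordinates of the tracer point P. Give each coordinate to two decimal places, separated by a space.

0.92 -2.39

A=(0,0), D=(11.00,0)
B = A + 1.00·(cos179°, sin179°) = (-0.9998, 0.0175)
|BD| = 11.9999
circle(B,7.00) ∩ circle(D,7.00): a=5.9999, h=3.6057
  candidates: C₊=(5.0053,3.6144) cross=43.268; C₋=(4.9948,-3.5969) cross=-43.268
  mode - wants cross < 0 → take C=(4.9948,-3.5969) (cross=-43.268)
ex = (C−B)/|BC| = (0.8564,-0.5163); ey = (0.5163,0.8564)
P = B + 2.89·ex + -1.07·ey = (0.9226,-2.3911)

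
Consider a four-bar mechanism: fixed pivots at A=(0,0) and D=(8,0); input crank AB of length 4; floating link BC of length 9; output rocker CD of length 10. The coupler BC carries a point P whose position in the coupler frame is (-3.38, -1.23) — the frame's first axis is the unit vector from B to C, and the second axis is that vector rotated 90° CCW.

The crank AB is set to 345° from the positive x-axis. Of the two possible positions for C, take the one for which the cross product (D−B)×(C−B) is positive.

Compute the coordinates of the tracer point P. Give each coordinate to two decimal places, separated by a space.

A=(0,0), D=(8.00,0)
B = A + 4.00·(cos345°, sin345°) = (3.8637, -1.0353)
|BD| = 4.2639
circle(B,9.00) ∩ circle(D,10.00): a=-0.0961, h=8.9995
  candidates: C₊=(1.5854,7.6716) cross=38.373; C₋=(5.9556,-9.7888) cross=-38.373
  mode + wants cross > 0 → take C=(1.5854,7.6716) (cross=38.373)
ex = (C−B)/|BC| = (-0.2531,0.9674); ey = (-0.9674,-0.2531)
P = B + -3.38·ex + -1.23·ey = (5.9093,-3.9938)

5.91 -3.99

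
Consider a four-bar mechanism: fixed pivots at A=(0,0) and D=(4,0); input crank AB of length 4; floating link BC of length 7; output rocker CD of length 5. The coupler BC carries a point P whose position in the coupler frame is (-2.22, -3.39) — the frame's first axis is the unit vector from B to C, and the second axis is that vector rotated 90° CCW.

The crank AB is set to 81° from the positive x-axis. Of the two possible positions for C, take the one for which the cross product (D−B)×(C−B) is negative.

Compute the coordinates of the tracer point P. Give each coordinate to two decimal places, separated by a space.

-2.56 6.46

A=(0,0), D=(4.00,0)
B = A + 4.00·(cos81°, sin81°) = (0.6257, 3.9508)
|BD| = 5.1956
circle(B,7.00) ∩ circle(D,5.00): a=4.9074, h=4.9917
  candidates: C₊=(7.6086,3.4609) cross=25.935; C₋=(0.0172,-3.0227) cross=-25.935
  mode - wants cross < 0 → take C=(0.0172,-3.0227) (cross=-25.935)
ex = (C−B)/|BC| = (-0.0869,-0.9962); ey = (0.9962,-0.0869)
P = B + -2.22·ex + -3.39·ey = (-2.5584,6.4571)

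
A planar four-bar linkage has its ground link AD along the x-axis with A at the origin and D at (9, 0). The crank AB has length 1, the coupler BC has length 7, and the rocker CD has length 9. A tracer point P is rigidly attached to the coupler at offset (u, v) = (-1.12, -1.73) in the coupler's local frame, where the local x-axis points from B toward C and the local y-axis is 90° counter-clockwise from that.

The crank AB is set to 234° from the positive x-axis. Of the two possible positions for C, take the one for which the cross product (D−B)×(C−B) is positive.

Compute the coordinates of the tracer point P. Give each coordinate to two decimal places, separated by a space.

0.60 -2.49

A=(0,0), D=(9.00,0)
B = A + 1.00·(cos234°, sin234°) = (-0.5878, -0.8090)
|BD| = 9.6219
circle(B,7.00) ∩ circle(D,9.00): a=3.1480, h=6.2522
  candidates: C₊=(2.0234,5.6857) cross=60.158; C₋=(3.0748,-6.7744) cross=-60.158
  mode + wants cross > 0 → take C=(2.0234,5.6857) (cross=60.158)
ex = (C−B)/|BC| = (0.3730,0.9278); ey = (-0.9278,0.3730)
P = B + -1.12·ex + -1.73·ey = (0.5995,-2.4935)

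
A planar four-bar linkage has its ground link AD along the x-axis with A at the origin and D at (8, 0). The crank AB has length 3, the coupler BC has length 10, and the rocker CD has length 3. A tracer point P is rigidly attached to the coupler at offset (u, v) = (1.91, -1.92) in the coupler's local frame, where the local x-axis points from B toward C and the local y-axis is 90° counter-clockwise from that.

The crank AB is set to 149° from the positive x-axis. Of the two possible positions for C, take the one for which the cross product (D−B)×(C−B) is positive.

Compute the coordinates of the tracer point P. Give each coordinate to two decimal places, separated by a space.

-0.41 -0.09

A=(0,0), D=(8.00,0)
B = A + 3.00·(cos149°, sin149°) = (-2.5715, 1.5451)
|BD| = 10.6838
circle(B,10.00) ∩ circle(D,3.00): a=9.6007, h=2.7976
  candidates: C₊=(7.3329,2.9249) cross=29.890; C₋=(6.5237,-2.6116) cross=-29.890
  mode + wants cross > 0 → take C=(7.3329,2.9249) (cross=29.890)
ex = (C−B)/|BC| = (0.9904,0.1380); ey = (-0.1380,0.9904)
P = B + 1.91·ex + -1.92·ey = (-0.4149,-0.0930)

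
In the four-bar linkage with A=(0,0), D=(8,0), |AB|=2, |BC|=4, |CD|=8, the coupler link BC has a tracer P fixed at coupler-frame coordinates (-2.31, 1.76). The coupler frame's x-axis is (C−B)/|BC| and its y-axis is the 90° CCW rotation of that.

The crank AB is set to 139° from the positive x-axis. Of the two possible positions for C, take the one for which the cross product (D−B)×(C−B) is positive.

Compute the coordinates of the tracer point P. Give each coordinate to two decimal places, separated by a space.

A=(0,0), D=(8.00,0)
B = A + 2.00·(cos139°, sin139°) = (-1.5094, 1.3121)
|BD| = 9.5995
circle(B,4.00) ∩ circle(D,8.00): a=2.2996, h=3.2729
  candidates: C₊=(1.2160,4.2399) cross=31.418; C₋=(0.3213,-2.2444) cross=-31.418
  mode + wants cross > 0 → take C=(1.2160,4.2399) (cross=31.418)
ex = (C−B)/|BC| = (0.6814,0.7320); ey = (-0.7320,0.6814)
P = B + -2.31·ex + 1.76·ey = (-4.3716,0.8205)

-4.37 0.82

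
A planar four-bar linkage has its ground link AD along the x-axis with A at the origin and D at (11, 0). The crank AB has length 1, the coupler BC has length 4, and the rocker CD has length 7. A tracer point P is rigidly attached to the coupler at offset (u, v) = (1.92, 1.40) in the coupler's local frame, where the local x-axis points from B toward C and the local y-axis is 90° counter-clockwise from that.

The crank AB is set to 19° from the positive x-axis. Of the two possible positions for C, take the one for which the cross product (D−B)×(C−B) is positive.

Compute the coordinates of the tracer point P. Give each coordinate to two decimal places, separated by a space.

A=(0,0), D=(11.00,0)
B = A + 1.00·(cos19°, sin19°) = (0.9455, 0.3256)
|BD| = 10.0598
circle(B,4.00) ∩ circle(D,7.00): a=3.3897, h=2.1237
  candidates: C₊=(4.4021,2.3385) cross=21.364; C₋=(4.2647,-1.9067) cross=-21.364
  mode + wants cross > 0 → take C=(4.4021,2.3385) (cross=21.364)
ex = (C−B)/|BC| = (0.8642,0.5032); ey = (-0.5032,0.8642)
P = B + 1.92·ex + 1.40·ey = (1.9002,2.5016)

1.90 2.50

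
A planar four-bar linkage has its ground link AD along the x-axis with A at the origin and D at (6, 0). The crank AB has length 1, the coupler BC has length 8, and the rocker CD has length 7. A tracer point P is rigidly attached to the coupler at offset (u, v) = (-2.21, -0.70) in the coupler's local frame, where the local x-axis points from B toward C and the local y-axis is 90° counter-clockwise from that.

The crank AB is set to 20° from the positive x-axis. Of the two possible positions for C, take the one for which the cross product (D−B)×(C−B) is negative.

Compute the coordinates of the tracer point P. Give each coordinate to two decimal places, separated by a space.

A=(0,0), D=(6.00,0)
B = A + 1.00·(cos20°, sin20°) = (0.9397, 0.3420)
|BD| = 5.0719
circle(B,8.00) ∩ circle(D,7.00): a=4.0147, h=6.9197
  candidates: C₊=(5.4119,6.9752) cross=35.096; C₋=(4.4786,-6.8327) cross=-35.096
  mode - wants cross < 0 → take C=(4.4786,-6.8327) (cross=-35.096)
ex = (C−B)/|BC| = (0.4424,-0.8968); ey = (0.8968,0.4424)
P = B + -2.21·ex + -0.70·ey = (-0.6657,2.0144)

-0.67 2.01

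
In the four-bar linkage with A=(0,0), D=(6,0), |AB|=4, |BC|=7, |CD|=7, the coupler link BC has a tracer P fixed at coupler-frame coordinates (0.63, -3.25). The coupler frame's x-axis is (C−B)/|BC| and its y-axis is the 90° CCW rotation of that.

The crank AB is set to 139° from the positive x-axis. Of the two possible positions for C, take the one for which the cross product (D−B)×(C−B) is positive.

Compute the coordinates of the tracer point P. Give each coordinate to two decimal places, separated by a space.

-0.78 0.19

A=(0,0), D=(6.00,0)
B = A + 4.00·(cos139°, sin139°) = (-3.0188, 2.6242)
|BD| = 9.3929
circle(B,7.00) ∩ circle(D,7.00): a=4.6964, h=5.1907
  candidates: C₊=(2.9408,6.2961) cross=48.756; C₋=(0.0404,-3.6719) cross=-48.756
  mode + wants cross > 0 → take C=(2.9408,6.2961) (cross=48.756)
ex = (C−B)/|BC| = (0.8514,0.5246); ey = (-0.5246,0.8514)
P = B + 0.63·ex + -3.25·ey = (-0.7777,0.1877)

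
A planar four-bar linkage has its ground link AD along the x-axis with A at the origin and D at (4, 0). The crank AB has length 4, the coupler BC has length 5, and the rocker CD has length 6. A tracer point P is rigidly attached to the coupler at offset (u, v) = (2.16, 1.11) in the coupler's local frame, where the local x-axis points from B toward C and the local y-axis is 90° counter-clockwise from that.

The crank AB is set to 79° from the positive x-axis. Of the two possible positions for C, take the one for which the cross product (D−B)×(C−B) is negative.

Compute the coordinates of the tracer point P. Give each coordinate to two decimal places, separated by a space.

0.50 1.51

A=(0,0), D=(4.00,0)
B = A + 4.00·(cos79°, sin79°) = (0.7632, 3.9265)
|BD| = 5.0886
circle(B,5.00) ∩ circle(D,6.00): a=1.4635, h=4.7810
  candidates: C₊=(5.3833,5.8384) cross=24.329; C₋=(-1.9950,-0.2439) cross=-24.329
  mode - wants cross < 0 → take C=(-1.9950,-0.2439) (cross=-24.329)
ex = (C−B)/|BC| = (-0.5517,-0.8341); ey = (0.8341,-0.5517)
P = B + 2.16·ex + 1.11·ey = (0.4975,1.5126)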